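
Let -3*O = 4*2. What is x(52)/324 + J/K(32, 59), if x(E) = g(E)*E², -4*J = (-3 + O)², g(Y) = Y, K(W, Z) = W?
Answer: 4496855/10368 ≈ 433.72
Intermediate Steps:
O = -8/3 (O = -4*2/3 = -⅓*8 = -8/3 ≈ -2.6667)
J = -289/36 (J = -(-3 - 8/3)²/4 = -(-17/3)²/4 = -¼*289/9 = -289/36 ≈ -8.0278)
x(E) = E³ (x(E) = E*E² = E³)
x(52)/324 + J/K(32, 59) = 52³/324 - 289/36/32 = 140608*(1/324) - 289/36*1/32 = 35152/81 - 289/1152 = 4496855/10368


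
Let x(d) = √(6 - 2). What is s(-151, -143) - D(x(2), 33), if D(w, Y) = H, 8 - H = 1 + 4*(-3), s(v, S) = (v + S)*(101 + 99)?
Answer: -58819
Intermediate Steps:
s(v, S) = 200*S + 200*v (s(v, S) = (S + v)*200 = 200*S + 200*v)
x(d) = 2 (x(d) = √4 = 2)
H = 19 (H = 8 - (1 + 4*(-3)) = 8 - (1 - 12) = 8 - 1*(-11) = 8 + 11 = 19)
D(w, Y) = 19
s(-151, -143) - D(x(2), 33) = (200*(-143) + 200*(-151)) - 1*19 = (-28600 - 30200) - 19 = -58800 - 19 = -58819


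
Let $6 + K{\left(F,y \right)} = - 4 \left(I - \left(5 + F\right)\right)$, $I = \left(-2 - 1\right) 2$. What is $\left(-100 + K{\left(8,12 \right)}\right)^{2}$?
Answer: $900$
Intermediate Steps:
$I = -6$ ($I = \left(-3\right) 2 = -6$)
$K{\left(F,y \right)} = 38 + 4 F$ ($K{\left(F,y \right)} = -6 - 4 \left(-6 - \left(5 + F\right)\right) = -6 - 4 \left(-11 - F\right) = -6 + \left(44 + 4 F\right) = 38 + 4 F$)
$\left(-100 + K{\left(8,12 \right)}\right)^{2} = \left(-100 + \left(38 + 4 \cdot 8\right)\right)^{2} = \left(-100 + \left(38 + 32\right)\right)^{2} = \left(-100 + 70\right)^{2} = \left(-30\right)^{2} = 900$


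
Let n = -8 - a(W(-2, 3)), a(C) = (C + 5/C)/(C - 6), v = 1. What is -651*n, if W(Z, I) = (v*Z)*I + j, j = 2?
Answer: 221991/40 ≈ 5549.8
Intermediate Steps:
W(Z, I) = 2 + I*Z (W(Z, I) = (1*Z)*I + 2 = Z*I + 2 = I*Z + 2 = 2 + I*Z)
a(C) = (C + 5/C)/(-6 + C)
n = -341/40 (n = -8 - (5 + (2 + 3*(-2))²)/((2 + 3*(-2))*(-6 + (2 + 3*(-2)))) = -8 - (5 + (2 - 6)²)/((2 - 6)*(-6 + (2 - 6))) = -8 - (5 + (-4)²)/((-4)*(-6 - 4)) = -8 - (-1)*(5 + 16)/(4*(-10)) = -8 - (-1)*(-1)*21/(4*10) = -8 - 1*21/40 = -8 - 21/40 = -341/40 ≈ -8.5250)
-651*n = -651*(-341/40) = 221991/40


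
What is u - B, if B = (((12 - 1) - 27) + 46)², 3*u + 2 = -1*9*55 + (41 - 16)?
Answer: -3172/3 ≈ -1057.3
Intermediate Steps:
u = -472/3 (u = -⅔ + (-1*9*55 + (41 - 16))/3 = -⅔ + (-9*55 + 25)/3 = -⅔ + (-495 + 25)/3 = -⅔ + (⅓)*(-470) = -⅔ - 470/3 = -472/3 ≈ -157.33)
B = 900 (B = ((11 - 27) + 46)² = (-16 + 46)² = 30² = 900)
u - B = -472/3 - 1*900 = -472/3 - 900 = -3172/3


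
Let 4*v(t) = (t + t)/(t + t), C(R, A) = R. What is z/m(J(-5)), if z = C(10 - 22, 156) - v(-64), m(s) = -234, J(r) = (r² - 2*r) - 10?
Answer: 49/936 ≈ 0.052350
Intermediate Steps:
J(r) = -10 + r² - 2*r
v(t) = ¼ (v(t) = ((t + t)/(t + t))/4 = ((2*t)/((2*t)))/4 = ((2*t)*(1/(2*t)))/4 = (¼)*1 = ¼)
z = -49/4 (z = (10 - 22) - 1*¼ = -12 - ¼ = -49/4 ≈ -12.250)
z/m(J(-5)) = -49/4/(-234) = -49/4*(-1/234) = 49/936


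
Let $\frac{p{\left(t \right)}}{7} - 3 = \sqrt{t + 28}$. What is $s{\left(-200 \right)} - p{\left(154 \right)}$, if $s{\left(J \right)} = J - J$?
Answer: $-21 - 7 \sqrt{182} \approx -115.44$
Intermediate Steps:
$p{\left(t \right)} = 21 + 7 \sqrt{28 + t}$ ($p{\left(t \right)} = 21 + 7 \sqrt{t + 28} = 21 + 7 \sqrt{28 + t}$)
$s{\left(J \right)} = 0$
$s{\left(-200 \right)} - p{\left(154 \right)} = 0 - \left(21 + 7 \sqrt{28 + 154}\right) = 0 - \left(21 + 7 \sqrt{182}\right) = -21 - 7 \sqrt{182}$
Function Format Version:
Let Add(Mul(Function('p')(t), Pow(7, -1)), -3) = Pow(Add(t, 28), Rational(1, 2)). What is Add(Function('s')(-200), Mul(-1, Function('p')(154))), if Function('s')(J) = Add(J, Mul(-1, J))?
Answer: Add(-21, Mul(-7, Pow(182, Rational(1, 2)))) ≈ -115.44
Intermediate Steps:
Function('p')(t) = Add(21, Mul(7, Pow(Add(28, t), Rational(1, 2)))) (Function('p')(t) = Add(21, Mul(7, Pow(Add(t, 28), Rational(1, 2)))) = Add(21, Mul(7, Pow(Add(28, t), Rational(1, 2)))))
Function('s')(J) = 0
Add(Function('s')(-200), Mul(-1, Function('p')(154))) = Add(0, Mul(-1, Add(21, Mul(7, Pow(Add(28, 154), Rational(1, 2)))))) = Add(0, Mul(-1, Add(21, Mul(7, Pow(182, Rational(1, 2)))))) = Add(0, Add(-21, Mul(-7, Pow(182, Rational(1, 2))))) = Add(-21, Mul(-7, Pow(182, Rational(1, 2))))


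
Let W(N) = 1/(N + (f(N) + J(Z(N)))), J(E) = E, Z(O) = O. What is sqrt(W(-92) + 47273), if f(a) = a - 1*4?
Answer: sqrt(926550730)/140 ≈ 217.42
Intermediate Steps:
f(a) = -4 + a (f(a) = a - 4 = -4 + a)
W(N) = 1/(-4 + 3*N) (W(N) = 1/(N + ((-4 + N) + N)) = 1/(N + (-4 + 2*N)) = 1/(-4 + 3*N))
sqrt(W(-92) + 47273) = sqrt(1/(-4 + 3*(-92)) + 47273) = sqrt(1/(-4 - 276) + 47273) = sqrt(1/(-280) + 47273) = sqrt(-1/280 + 47273) = sqrt(13236439/280) = sqrt(926550730)/140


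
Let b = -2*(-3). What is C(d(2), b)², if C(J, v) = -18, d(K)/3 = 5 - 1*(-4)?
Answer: 324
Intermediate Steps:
d(K) = 27 (d(K) = 3*(5 - 1*(-4)) = 3*(5 + 4) = 3*9 = 27)
b = 6
C(d(2), b)² = (-18)² = 324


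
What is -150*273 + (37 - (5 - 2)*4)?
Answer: -40925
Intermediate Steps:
-150*273 + (37 - (5 - 2)*4) = -40950 + (37 - 3*4) = -40950 + (37 - 1*12) = -40950 + (37 - 12) = -40950 + 25 = -40925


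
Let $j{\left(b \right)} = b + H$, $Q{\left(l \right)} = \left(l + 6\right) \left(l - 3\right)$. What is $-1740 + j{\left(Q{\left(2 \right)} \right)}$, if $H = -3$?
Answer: $-1751$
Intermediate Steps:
$Q{\left(l \right)} = \left(-3 + l\right) \left(6 + l\right)$ ($Q{\left(l \right)} = \left(6 + l\right) \left(-3 + l\right) = \left(-3 + l\right) \left(6 + l\right)$)
$j{\left(b \right)} = -3 + b$ ($j{\left(b \right)} = b - 3 = -3 + b$)
$-1740 + j{\left(Q{\left(2 \right)} \right)} = -1740 + \left(-3 + \left(-18 + 2^{2} + 3 \cdot 2\right)\right) = -1740 + \left(-3 + \left(-18 + 4 + 6\right)\right) = -1740 - 11 = -1751$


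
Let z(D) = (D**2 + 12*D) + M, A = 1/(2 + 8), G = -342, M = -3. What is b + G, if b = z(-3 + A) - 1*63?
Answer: -43439/100 ≈ -434.39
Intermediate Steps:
A = 1/10 ≈ 0.10000
z(D) = -3 + D**2 + 12*D (z(D) = (D**2 + 12*D) - 3 = -3 + D**2 + 12*D)
b = -9239/100 (b = (-3 + (-3 + 1/10)**2 + 12*(-3 + 1/10)) - 1*63 = (-3 + (-29/10)**2 + 12*(-29/10)) - 63 = (-3 + 841/100 - 174/5) - 63 = -2939/100 - 63 = -9239/100 ≈ -92.390)
b + G = -9239/100 - 342 = -43439/100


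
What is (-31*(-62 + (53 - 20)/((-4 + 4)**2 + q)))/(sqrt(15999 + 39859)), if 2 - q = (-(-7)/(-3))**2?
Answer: 2219*sqrt(55858)/55858 ≈ 9.3889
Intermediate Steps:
q = -31/9 (q = 2 - (-(-7)/(-3))**2 = 2 - (-(-7)*(-1)/3)**2 = 2 - (-1*7/3)**2 = 2 - (-7/3)**2 = 2 - 1*49/9 = 2 - 49/9 = -31/9 ≈ -3.4444)
(-31*(-62 + (53 - 20)/((-4 + 4)**2 + q)))/(sqrt(15999 + 39859)) = (-31*(-62 + (53 - 20)/((-4 + 4)**2 - 31/9)))/(sqrt(15999 + 39859)) = (-31*(-62 + 33/(0**2 - 31/9)))/(sqrt(55858)) = (-31*(-62 + 33/(0 - 31/9)))*(sqrt(55858)/55858) = (-31*(-62 + 33/(-31/9)))*(sqrt(55858)/55858) = (-31*(-62 + 33*(-9/31)))*(sqrt(55858)/55858) = (-31*(-62 - 297/31))*(sqrt(55858)/55858) = (-31*(-2219/31))*(sqrt(55858)/55858) = 2219*(sqrt(55858)/55858) = 2219*sqrt(55858)/55858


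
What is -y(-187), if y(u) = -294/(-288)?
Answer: -49/48 ≈ -1.0208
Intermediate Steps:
y(u) = 49/48 (y(u) = -294*(-1/288) = 49/48)
-y(-187) = -1*49/48 = -49/48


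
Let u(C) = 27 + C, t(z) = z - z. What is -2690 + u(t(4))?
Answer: -2663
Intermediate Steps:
t(z) = 0
-2690 + u(t(4)) = -2690 + (27 + 0) = -2690 + 27 = -2663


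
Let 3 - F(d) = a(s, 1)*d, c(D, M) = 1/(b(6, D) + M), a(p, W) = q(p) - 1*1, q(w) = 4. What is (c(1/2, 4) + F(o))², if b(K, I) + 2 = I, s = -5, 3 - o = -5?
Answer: 10609/25 ≈ 424.36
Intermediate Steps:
o = 8 (o = 3 - 1*(-5) = 3 + 5 = 8)
b(K, I) = -2 + I
a(p, W) = 3 (a(p, W) = 4 - 1*1 = 4 - 1 = 3)
c(D, M) = 1/(-2 + D + M) (c(D, M) = 1/((-2 + D) + M) = 1/(-2 + D + M))
F(d) = 3 - 3*d
(c(1/2, 4) + F(o))² = (1/(-2 + 1/2 + 4) + (3 - 3*8))² = (1/(-2 + ½ + 4) + (3 - 24))² = (1/(5/2) - 21)² = (⅖ - 21)² = (-103/5)² = 10609/25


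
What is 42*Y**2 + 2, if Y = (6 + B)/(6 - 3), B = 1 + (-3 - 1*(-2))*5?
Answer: 62/3 ≈ 20.667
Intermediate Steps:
B = -4 (B = 1 + (-3 + 2)*5 = 1 - 1*5 = 1 - 5 = -4)
Y = 2/3 (Y = (6 - 4)/(6 - 3) = 2/3 ≈ 0.66667)
42*Y**2 + 2 = 42*(2/3)**2 + 2 = 42*(4/9) + 2 = 56/3 + 2 = 62/3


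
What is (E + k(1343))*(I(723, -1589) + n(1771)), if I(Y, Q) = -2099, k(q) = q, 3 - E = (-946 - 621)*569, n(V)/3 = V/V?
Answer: -1871663024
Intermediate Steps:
n(V) = 3 (n(V) = 3*(V/V) = 3*1 = 3)
E = 891626 (E = 3 - (-946 - 621)*569 = 3 - (-1567)*569 = 3 - 1*(-891623) = 3 + 891623 = 891626)
(E + k(1343))*(I(723, -1589) + n(1771)) = (891626 + 1343)*(-2099 + 3) = 892969*(-2096) = -1871663024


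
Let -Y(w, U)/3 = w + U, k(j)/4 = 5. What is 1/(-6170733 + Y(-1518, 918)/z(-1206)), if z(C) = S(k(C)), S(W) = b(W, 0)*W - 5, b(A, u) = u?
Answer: -1/6171093 ≈ -1.6205e-7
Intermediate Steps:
k(j) = 20 (k(j) = 4*5 = 20)
S(W) = -5 (S(W) = 0*W - 5 = 0 - 5 = -5)
z(C) = -5
Y(w, U) = -3*U - 3*w (Y(w, U) = -3*(w + U) = -3*(U + w) = -3*U - 3*w)
1/(-6170733 + Y(-1518, 918)/z(-1206)) = 1/(-6170733 + (-3*918 - 3*(-1518))/(-5)) = 1/(-6170733 + (-2754 + 4554)*(-⅕)) = 1/(-6170733 + 1800*(-⅕)) = 1/(-6170733 - 360) = 1/(-6171093) = -1/6171093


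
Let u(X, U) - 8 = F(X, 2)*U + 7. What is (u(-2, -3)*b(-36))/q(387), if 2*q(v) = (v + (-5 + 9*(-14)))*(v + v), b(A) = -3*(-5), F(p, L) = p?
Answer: 35/11008 ≈ 0.0031795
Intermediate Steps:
u(X, U) = 15 + U*X (u(X, U) = 8 + (X*U + 7) = 8 + (U*X + 7) = 8 + (7 + U*X) = 15 + U*X)
b(A) = 15
q(v) = v*(-131 + v) (q(v) = ((v + (-5 + 9*(-14)))*(v + v))/2 = ((v + (-5 - 126))*(2*v))/2 = ((v - 131)*(2*v))/2 = ((-131 + v)*(2*v))/2 = (2*v*(-131 + v))/2 = v*(-131 + v))
(u(-2, -3)*b(-36))/q(387) = ((15 - 3*(-2))*15)/((387*(-131 + 387))) = ((15 + 6)*15)/((387*256)) = (21*15)/99072 = 315*(1/99072) = 35/11008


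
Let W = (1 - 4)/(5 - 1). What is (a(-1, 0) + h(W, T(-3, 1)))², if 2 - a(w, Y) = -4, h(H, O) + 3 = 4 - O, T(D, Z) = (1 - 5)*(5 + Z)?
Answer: 961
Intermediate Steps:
T(D, Z) = -20 - 4*Z (T(D, Z) = -4*(5 + Z) = -20 - 4*Z)
W = -¾ (W = -3/4 = -3*¼ = -¾ ≈ -0.75000)
h(H, O) = 1 - O (h(H, O) = -3 + (4 - O) = 1 - O)
a(w, Y) = 6 (a(w, Y) = 2 - 1*(-4) = 2 + 4 = 6)
(a(-1, 0) + h(W, T(-3, 1)))² = (6 + (1 - (-20 - 4*1)))² = (6 + (1 - (-20 - 4)))² = (6 + (1 - 1*(-24)))² = (6 + (1 + 24))² = (6 + 25)² = 31² = 961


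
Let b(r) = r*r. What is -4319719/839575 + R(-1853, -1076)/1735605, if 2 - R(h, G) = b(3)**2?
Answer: -1499478444284/291434113575 ≈ -5.1452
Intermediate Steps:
b(r) = r**2
R(h, G) = -79 (R(h, G) = 2 - (3**2)**2 = 2 - 1*9**2 = 2 - 1*81 = 2 - 81 = -79)
-4319719/839575 + R(-1853, -1076)/1735605 = -4319719/839575 - 79/1735605 = -1499478444284/291434113575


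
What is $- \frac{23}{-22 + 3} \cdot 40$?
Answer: $\frac{920}{19} \approx 48.421$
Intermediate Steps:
$- \frac{23}{-22 + 3} \cdot 40 = - \frac{23}{-19} \cdot 40 = \left(-23\right) \left(- \frac{1}{19}\right) 40 = \frac{23}{19} \cdot 40 = \frac{920}{19}$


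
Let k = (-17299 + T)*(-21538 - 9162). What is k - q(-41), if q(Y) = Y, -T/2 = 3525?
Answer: 747514341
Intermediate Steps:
T = -7050 (T = -2*3525 = -7050)
k = 747514300 (k = (-17299 - 7050)*(-21538 - 9162) = -24349*(-30700) = 747514300)
k - q(-41) = 747514300 - 1*(-41) = 747514300 + 41 = 747514341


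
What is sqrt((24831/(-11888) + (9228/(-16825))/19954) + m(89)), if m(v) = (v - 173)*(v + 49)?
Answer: I*sqrt(115426177345286098617609921)/99777782060 ≈ 107.68*I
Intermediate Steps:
m(v) = (-173 + v)*(49 + v)
sqrt((24831/(-11888) + (9228/(-16825))/19954) + m(89)) = sqrt((24831/(-11888) + (9228/(-16825))/19954) + (-8477 + 89**2 - 124*89)) = sqrt((24831*(-1/11888) + (9228*(-1/16825))*(1/19954)) + (-8477 + 7921 - 11036)) = sqrt((-24831/11888 - 9228/16825*1/19954) - 11592) = sqrt((-24831/11888 - 4614/167863025) - 11592) = sqrt(-4168261625007/1995555641200 - 11592) = sqrt(-23136649254415407/1995555641200) = I*sqrt(115426177345286098617609921)/99777782060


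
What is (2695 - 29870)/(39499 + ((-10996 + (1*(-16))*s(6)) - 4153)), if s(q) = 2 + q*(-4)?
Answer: -27175/24702 ≈ -1.1001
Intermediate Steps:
s(q) = 2 - 4*q
(2695 - 29870)/(39499 + ((-10996 + (1*(-16))*s(6)) - 4153)) = (2695 - 29870)/(39499 + ((-10996 + (1*(-16))*(2 - 4*6)) - 4153)) = -27175/(39499 + ((-10996 - 16*(2 - 24)) - 4153)) = -27175/(39499 + ((-10996 - 16*(-22)) - 4153)) = -27175/(39499 + ((-10996 + 352) - 4153)) = -27175/(39499 + (-10644 - 4153)) = -27175/(39499 - 14797) = -27175/24702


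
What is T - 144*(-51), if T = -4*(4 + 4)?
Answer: 7312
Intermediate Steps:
T = -32 (T = -4*8 = -32)
T - 144*(-51) = -32 - 144*(-51) = -32 + 7344 = 7312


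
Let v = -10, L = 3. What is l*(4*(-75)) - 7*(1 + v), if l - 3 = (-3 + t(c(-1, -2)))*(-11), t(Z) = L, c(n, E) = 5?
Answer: -837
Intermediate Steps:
t(Z) = 3
l = 3 (l = 3 + (-3 + 3)*(-11) = 3 + 0*(-11) = 3 + 0 = 3)
l*(4*(-75)) - 7*(1 + v) = 3*(4*(-75)) - 7*(1 - 10) = 3*(-300) - 7*(-9) = -900 + 63 = -837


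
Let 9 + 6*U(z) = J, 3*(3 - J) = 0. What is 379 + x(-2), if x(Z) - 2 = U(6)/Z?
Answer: 763/2 ≈ 381.50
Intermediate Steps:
J = 3 (J = 3 - ⅓*0 = 3 + 0 = 3)
U(z) = -1 (U(z) = -3/2 + (⅙)*3 = -3/2 + ½ = -1)
x(Z) = 2 - 1/Z
379 + x(-2) = 379 + (2 - 1/(-2)) = 379 + (2 - 1*(-½)) = 379 + (2 + ½) = 379 + 5/2 = 763/2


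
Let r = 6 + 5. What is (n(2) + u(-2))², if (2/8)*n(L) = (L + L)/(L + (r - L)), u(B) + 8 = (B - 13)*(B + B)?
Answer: 345744/121 ≈ 2857.4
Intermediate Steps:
r = 11
u(B) = -8 + 2*B*(-13 + B) (u(B) = -8 + (B - 13)*(B + B) = -8 + (-13 + B)*(2*B) = -8 + 2*B*(-13 + B))
n(L) = 8*L/11 (n(L) = 4*((L + L)/(L + (11 - L))) = 4*((2*L)/11) = 4*((2*L)*(1/11)) = 4*(2*L/11) = 8*L/11)
(n(2) + u(-2))² = ((8/11)*2 + (-8 - 26*(-2) + 2*(-2)²))² = (16/11 + (-8 + 52 + 2*4))² = (16/11 + (-8 + 52 + 8))² = (16/11 + 52)² = (588/11)² = 345744/121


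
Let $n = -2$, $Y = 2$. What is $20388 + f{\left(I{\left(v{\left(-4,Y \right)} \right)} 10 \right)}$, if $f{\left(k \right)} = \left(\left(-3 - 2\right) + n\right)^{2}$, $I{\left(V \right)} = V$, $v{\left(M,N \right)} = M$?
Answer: $20437$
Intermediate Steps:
$f{\left(k \right)} = 49$ ($f{\left(k \right)} = \left(\left(-3 - 2\right) - 2\right)^{2} = \left(-5 - 2\right)^{2} = \left(-7\right)^{2} = 49$)
$20388 + f{\left(I{\left(v{\left(-4,Y \right)} \right)} 10 \right)} = 20388 + 49 = 20437$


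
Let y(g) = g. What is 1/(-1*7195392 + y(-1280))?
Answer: -1/7196672 ≈ -1.3895e-7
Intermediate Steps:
1/(-1*7195392 + y(-1280)) = 1/(-1*7195392 - 1280) = 1/(-7195392 - 1280) = 1/(-7196672) = -1/7196672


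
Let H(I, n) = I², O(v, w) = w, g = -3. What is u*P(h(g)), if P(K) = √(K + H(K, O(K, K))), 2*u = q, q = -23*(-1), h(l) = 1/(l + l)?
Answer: 23*I*√5/12 ≈ 4.2858*I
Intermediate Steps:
h(l) = 1/(2*l)
q = 23
u = 23/2 (u = (½)*23 = 23/2 ≈ 11.500)
P(K) = √(K + K²)
u*P(h(g)) = 23*√(((½)/(-3))*(1 + (½)/(-3)))/2 = 23*√(((½)*(-⅓))*(1 + (½)*(-⅓)))/2 = 23*√(-(1 - ⅙)/6)/2 = 23*√(-⅙*⅚)/2 = 23*√(-5/36)/2 = 23*(I*√5/6)/2 = 23*I*√5/12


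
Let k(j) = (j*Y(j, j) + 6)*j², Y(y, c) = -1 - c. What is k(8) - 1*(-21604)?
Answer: 17380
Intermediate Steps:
k(j) = j²*(6 + j*(-1 - j)) (k(j) = (j*(-1 - j) + 6)*j² = (6 + j*(-1 - j))*j² = j²*(6 + j*(-1 - j)))
k(8) - 1*(-21604) = 8²*(6 - 1*8*(1 + 8)) - 1*(-21604) = 64*(6 - 1*8*9) + 21604 = 64*(6 - 72) + 21604 = 64*(-66) + 21604 = -4224 + 21604 = 17380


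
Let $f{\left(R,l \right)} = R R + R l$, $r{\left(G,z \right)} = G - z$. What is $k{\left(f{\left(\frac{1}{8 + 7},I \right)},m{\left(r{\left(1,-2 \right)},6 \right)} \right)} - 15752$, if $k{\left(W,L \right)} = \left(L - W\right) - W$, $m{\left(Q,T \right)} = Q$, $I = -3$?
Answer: $- \frac{3543437}{225} \approx -15749.0$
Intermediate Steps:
$f{\left(R,l \right)} = R^{2} + R l$
$k{\left(W,L \right)} = L - 2 W$
$k{\left(f{\left(\frac{1}{8 + 7},I \right)},m{\left(r{\left(1,-2 \right)},6 \right)} \right)} - 15752 = \left(\left(1 - -2\right) - 2 \frac{\frac{1}{8 + 7} - 3}{8 + 7}\right) - 15752 = \left(\left(1 + 2\right) - 2 \frac{\frac{1}{15} - 3}{15}\right) - 15752 = \left(3 - 2 \frac{\frac{1}{15} - 3}{15}\right) - 15752 = \left(3 - 2 \cdot \frac{1}{15} \left(- \frac{44}{15}\right)\right) - 15752 = \left(3 - - \frac{88}{225}\right) - 15752 = \left(3 + \frac{88}{225}\right) - 15752 = \frac{763}{225} - 15752 = - \frac{3543437}{225}$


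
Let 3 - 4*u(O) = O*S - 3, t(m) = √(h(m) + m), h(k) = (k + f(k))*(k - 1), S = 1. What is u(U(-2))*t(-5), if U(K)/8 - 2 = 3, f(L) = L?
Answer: -17*√55/2 ≈ -63.038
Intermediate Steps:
U(K) = 40 (U(K) = 16 + 8*3 = 16 + 24 = 40)
h(k) = 2*k*(-1 + k) (h(k) = (k + k)*(k - 1) = (2*k)*(-1 + k) = 2*k*(-1 + k))
t(m) = √(m + 2*m*(-1 + m)) (t(m) = √(2*m*(-1 + m) + m) = √(m + 2*m*(-1 + m)))
u(O) = 3/2 - O/4 (u(O) = ¾ - (O*1 - 3)/4 = ¾ - (O - 3)/4 = ¾ - (-3 + O)/4 = ¾ + (¾ - O/4) = 3/2 - O/4)
u(U(-2))*t(-5) = (3/2 - ¼*40)*√(-5*(-1 + 2*(-5))) = (3/2 - 10)*√(-5*(-1 - 10)) = -17*√55/2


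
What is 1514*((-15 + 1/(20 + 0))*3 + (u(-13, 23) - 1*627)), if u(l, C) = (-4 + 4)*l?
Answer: -10171809/10 ≈ -1.0172e+6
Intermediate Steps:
u(l, C) = 0 (u(l, C) = 0*l = 0)
1514*((-15 + 1/(20 + 0))*3 + (u(-13, 23) - 1*627)) = 1514*((-15 + 1/(20 + 0))*3 + (0 - 1*627)) = 1514*((-15 + 1/20)*3 + (0 - 627)) = 1514*((-15 + 1/20)*3 - 627) = 1514*(-299/20*3 - 627) = 1514*(-897/20 - 627) = 1514*(-13437/20) = -10171809/10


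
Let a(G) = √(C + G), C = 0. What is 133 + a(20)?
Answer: 133 + 2*√5 ≈ 137.47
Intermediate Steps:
a(G) = √G (a(G) = √(0 + G) = √G)
133 + a(20) = 133 + √20 = 133 + 2*√5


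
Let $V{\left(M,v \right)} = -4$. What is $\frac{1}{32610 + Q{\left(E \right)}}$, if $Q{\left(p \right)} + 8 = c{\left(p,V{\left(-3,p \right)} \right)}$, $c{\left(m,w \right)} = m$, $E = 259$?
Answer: $\frac{1}{32861} \approx 3.0431 \cdot 10^{-5}$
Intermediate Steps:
$Q{\left(p \right)} = -8 + p$
$\frac{1}{32610 + Q{\left(E \right)}} = \frac{1}{32610 + \left(-8 + 259\right)} = \frac{1}{32610 + 251} = \frac{1}{32861}$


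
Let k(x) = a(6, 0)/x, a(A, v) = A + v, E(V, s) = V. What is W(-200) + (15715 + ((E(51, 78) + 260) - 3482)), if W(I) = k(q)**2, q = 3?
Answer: 12548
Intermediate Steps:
k(x) = 6/x (k(x) = (6 + 0)/x = 6/x)
W(I) = 4 (W(I) = (6/3)**2 = (6*(1/3))**2 = 2**2 = 4)
W(-200) + (15715 + ((E(51, 78) + 260) - 3482)) = 4 + (15715 + ((51 + 260) - 3482)) = 4 + (15715 + (311 - 3482)) = 4 + (15715 - 3171) = 4 + 12544 = 12548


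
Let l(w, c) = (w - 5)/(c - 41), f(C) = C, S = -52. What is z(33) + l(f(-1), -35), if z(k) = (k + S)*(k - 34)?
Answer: 725/38 ≈ 19.079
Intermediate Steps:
z(k) = (-52 + k)*(-34 + k) (z(k) = (k - 52)*(k - 34) = (-52 + k)*(-34 + k))
l(w, c) = (-5 + w)/(-41 + c)
z(33) + l(f(-1), -35) = (1768 + 33² - 86*33) + (-5 - 1)/(-41 - 35) = (1768 + 1089 - 2838) - 6/(-76) = 19 - 1/76*(-6) = 19 + 3/38 = 725/38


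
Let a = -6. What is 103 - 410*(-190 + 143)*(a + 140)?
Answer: 2582283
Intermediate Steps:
103 - 410*(-190 + 143)*(a + 140) = 103 - 410*(-190 + 143)*(-6 + 140) = 103 - (-19270)*134 = 103 - 410*(-6298) = 103 + 2582180 = 2582283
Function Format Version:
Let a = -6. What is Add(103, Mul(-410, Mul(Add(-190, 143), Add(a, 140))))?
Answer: 2582283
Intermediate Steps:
Add(103, Mul(-410, Mul(Add(-190, 143), Add(a, 140)))) = Add(103, Mul(-410, Mul(Add(-190, 143), Add(-6, 140)))) = Add(103, Mul(-410, Mul(-47, 134))) = Add(103, Mul(-410, -6298)) = Add(103, 2582180) = 2582283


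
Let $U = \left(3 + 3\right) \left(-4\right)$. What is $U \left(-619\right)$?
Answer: $14856$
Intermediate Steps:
$U = -24$ ($U = 6 \left(-4\right) = -24$)
$U \left(-619\right) = \left(-24\right) \left(-619\right) = 14856$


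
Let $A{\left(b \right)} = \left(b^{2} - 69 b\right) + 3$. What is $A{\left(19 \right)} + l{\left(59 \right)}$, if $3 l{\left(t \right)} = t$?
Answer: $- \frac{2782}{3} \approx -927.33$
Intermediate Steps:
$l{\left(t \right)} = \frac{t}{3}$
$A{\left(b \right)} = 3 + b^{2} - 69 b$
$A{\left(19 \right)} + l{\left(59 \right)} = \left(3 + 19^{2} - 1311\right) + \frac{1}{3} \cdot 59 = \left(3 + 361 - 1311\right) + \frac{59}{3} = -947 + \frac{59}{3} = - \frac{2782}{3}$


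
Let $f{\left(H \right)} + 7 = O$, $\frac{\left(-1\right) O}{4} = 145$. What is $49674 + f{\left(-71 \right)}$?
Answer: $49087$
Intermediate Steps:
$O = -580$ ($O = \left(-4\right) 145 = -580$)
$f{\left(H \right)} = -587$ ($f{\left(H \right)} = -7 - 580 = -587$)
$49674 + f{\left(-71 \right)} = 49674 - 587 = 49087$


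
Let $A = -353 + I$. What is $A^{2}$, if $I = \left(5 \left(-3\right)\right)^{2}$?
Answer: $16384$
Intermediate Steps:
$I = 225$ ($I = \left(-15\right)^{2} = 225$)
$A = -128$ ($A = -353 + 225 = -128$)
$A^{2} = \left(-128\right)^{2} = 16384$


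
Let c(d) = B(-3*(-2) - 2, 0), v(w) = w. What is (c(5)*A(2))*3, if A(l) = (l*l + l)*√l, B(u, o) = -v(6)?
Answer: -108*√2 ≈ -152.74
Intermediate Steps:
B(u, o) = -6 (B(u, o) = -1*6 = -6)
c(d) = -6
A(l) = √l*(l + l²) (A(l) = (l² + l)*√l = (l + l²)*√l = √l*(l + l²))
(c(5)*A(2))*3 = -6*2^(3/2)*(1 + 2)*3 = -6*2*√2*3*3 = -36*√2*3 = -108*√2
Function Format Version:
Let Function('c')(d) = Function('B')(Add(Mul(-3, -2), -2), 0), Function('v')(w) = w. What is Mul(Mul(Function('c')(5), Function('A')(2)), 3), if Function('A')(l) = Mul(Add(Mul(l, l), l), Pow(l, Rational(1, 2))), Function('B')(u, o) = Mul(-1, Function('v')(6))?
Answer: Mul(-108, Pow(2, Rational(1, 2))) ≈ -152.74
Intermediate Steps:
Function('B')(u, o) = -6 (Function('B')(u, o) = Mul(-1, 6) = -6)
Function('c')(d) = -6
Function('A')(l) = Mul(Pow(l, Rational(1, 2)), Add(l, Pow(l, 2))) (Function('A')(l) = Mul(Add(Pow(l, 2), l), Pow(l, Rational(1, 2))) = Mul(Add(l, Pow(l, 2)), Pow(l, Rational(1, 2))) = Mul(Pow(l, Rational(1, 2)), Add(l, Pow(l, 2))))
Mul(Mul(Function('c')(5), Function('A')(2)), 3) = Mul(Mul(-6, Mul(Pow(2, Rational(3, 2)), Add(1, 2))), 3) = Mul(Mul(-6, Mul(Mul(2, Pow(2, Rational(1, 2))), 3)), 3) = Mul(Mul(-6, Mul(6, Pow(2, Rational(1, 2)))), 3) = Mul(Mul(-36, Pow(2, Rational(1, 2))), 3) = Mul(-108, Pow(2, Rational(1, 2)))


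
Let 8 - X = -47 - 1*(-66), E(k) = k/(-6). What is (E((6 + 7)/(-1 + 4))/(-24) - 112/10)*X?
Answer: 265397/2160 ≈ 122.87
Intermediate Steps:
E(k) = -k/6 (E(k) = k*(-⅙) = -k/6)
X = -11 (X = 8 - (-47 - 1*(-66)) = 8 - (-47 + 66) = 8 - 1*19 = 8 - 19 = -11)
(E((6 + 7)/(-1 + 4))/(-24) - 112/10)*X = (-(6 + 7)/(6*(-1 + 4))/(-24) - 112/10)*(-11) = (-13/(6*3)*(-1/24) - 112*⅒)*(-11) = (-13/(6*3)*(-1/24) - 56/5)*(-11) = (-⅙*13/3*(-1/24) - 56/5)*(-11) = (-13/18*(-1/24) - 56/5)*(-11) = (13/432 - 56/5)*(-11) = -24127/2160*(-11) = 265397/2160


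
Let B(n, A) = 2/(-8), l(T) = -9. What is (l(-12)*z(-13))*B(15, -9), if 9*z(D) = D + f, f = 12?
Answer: -¼ ≈ -0.25000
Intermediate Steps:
z(D) = 4/3 + D/9 (z(D) = (D + 12)/9 = (12 + D)/9 = 4/3 + D/9)
B(n, A) = -¼ (B(n, A) = 2*(-⅛) = -¼)
(l(-12)*z(-13))*B(15, -9) = -9*(4/3 + (⅑)*(-13))*(-¼) = -9*(4/3 - 13/9)*(-¼) = -9*(-⅑)*(-¼) = 1*(-¼) = -¼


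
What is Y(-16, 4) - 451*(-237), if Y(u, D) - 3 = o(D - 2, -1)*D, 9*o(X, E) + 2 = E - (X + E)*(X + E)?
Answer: 961994/9 ≈ 1.0689e+5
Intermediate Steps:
o(X, E) = -2/9 - (E + X)²/9 + E/9 (o(X, E) = -2/9 + (E - (X + E)*(X + E))/9 = -2/9 + (E - (E + X)*(E + X))/9 = -2/9 + (E - (E + X)²)/9 = -2/9 + (-(E + X)²/9 + E/9) = -2/9 - (E + X)²/9 + E/9)
Y(u, D) = 3 + D*(-⅓ - (-3 + D)²/9) (Y(u, D) = 3 + (-2/9 - (-1 + (D - 2))²/9 + (⅑)*(-1))*D = 3 + (-2/9 - (-1 + (-2 + D))²/9 - ⅑)*D = 3 + (-2/9 - (-3 + D)²/9 - ⅑)*D = 3 + (-⅓ - (-3 + D)²/9)*D = 3 + D*(-⅓ - (-3 + D)²/9))
Y(-16, 4) - 451*(-237) = (3 - ⅑*4*(3 + (-3 + 4)²)) - 451*(-237) = (3 - ⅑*4*(3 + 1²)) + 106887 = (3 - ⅑*4*(3 + 1)) + 106887 = (3 - ⅑*4*4) + 106887 = (3 - 16/9) + 106887 = 11/9 + 106887 = 961994/9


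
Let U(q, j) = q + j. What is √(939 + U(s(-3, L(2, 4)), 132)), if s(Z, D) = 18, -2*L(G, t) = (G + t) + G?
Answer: 33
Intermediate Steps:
L(G, t) = -G - t/2 (L(G, t) = -((G + t) + G)/2 = -(t + 2*G)/2 = -G - t/2)
U(q, j) = j + q
√(939 + U(s(-3, L(2, 4)), 132)) = √(939 + (132 + 18)) = √(939 + 150) = √1089 = 33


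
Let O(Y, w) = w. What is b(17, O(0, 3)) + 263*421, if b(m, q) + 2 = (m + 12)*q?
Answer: 110808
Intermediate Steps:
b(m, q) = -2 + q*(12 + m) (b(m, q) = -2 + (m + 12)*q = -2 + (12 + m)*q = -2 + q*(12 + m))
b(17, O(0, 3)) + 263*421 = (-2 + 12*3 + 17*3) + 263*421 = (-2 + 36 + 51) + 110723 = 85 + 110723 = 110808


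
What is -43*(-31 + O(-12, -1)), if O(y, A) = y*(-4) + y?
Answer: -215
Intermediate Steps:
O(y, A) = -3*y (O(y, A) = -4*y + y = -3*y)
-43*(-31 + O(-12, -1)) = -43*(-31 - 3*(-12)) = -43*(-31 + 36) = -43*5 = -215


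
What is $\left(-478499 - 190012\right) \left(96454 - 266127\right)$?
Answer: $113428266903$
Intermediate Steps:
$\left(-478499 - 190012\right) \left(96454 - 266127\right) = \left(-668511\right) \left(-169673\right) = 113428266903$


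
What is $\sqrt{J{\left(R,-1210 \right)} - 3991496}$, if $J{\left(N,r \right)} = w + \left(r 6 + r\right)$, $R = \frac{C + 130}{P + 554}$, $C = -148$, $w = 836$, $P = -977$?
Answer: $i \sqrt{3999130} \approx 1999.8 i$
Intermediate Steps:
$R = \frac{2}{47}$ ($R = \frac{-148 + 130}{-977 + 554} = - \frac{18}{-423} = \left(-18\right) \left(- \frac{1}{423}\right) = \frac{2}{47} \approx 0.042553$)
$J{\left(N,r \right)} = 836 + 7 r$ ($J{\left(N,r \right)} = 836 + \left(r 6 + r\right) = 836 + \left(6 r + r\right) = 836 + 7 r$)
$\sqrt{J{\left(R,-1210 \right)} - 3991496} = \sqrt{\left(836 + 7 \left(-1210\right)\right) - 3991496} = \sqrt{\left(836 - 8470\right) - 3991496} = \sqrt{-7634 - 3991496} = \sqrt{-3999130} = i \sqrt{3999130}$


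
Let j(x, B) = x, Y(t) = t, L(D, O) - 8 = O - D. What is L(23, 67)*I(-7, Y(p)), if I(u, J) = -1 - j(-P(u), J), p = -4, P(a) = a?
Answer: -416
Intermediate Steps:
L(D, O) = 8 + O - D (L(D, O) = 8 + (O - D) = 8 + O - D)
I(u, J) = -1 + u (I(u, J) = -1 - (-1)*u = -1 + u)
L(23, 67)*I(-7, Y(p)) = (8 + 67 - 1*23)*(-1 - 7) = (8 + 67 - 23)*(-8) = 52*(-8) = -416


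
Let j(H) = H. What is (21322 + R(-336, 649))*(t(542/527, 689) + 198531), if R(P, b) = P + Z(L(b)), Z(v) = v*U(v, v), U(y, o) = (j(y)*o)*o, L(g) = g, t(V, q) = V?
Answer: 18561797640673245673/527 ≈ 3.5222e+16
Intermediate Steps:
U(y, o) = y*o² (U(y, o) = (y*o)*o = (o*y)*o = y*o²)
Z(v) = v⁴ (Z(v) = v*(v*v²) = v*v³ = v⁴)
R(P, b) = P + b⁴
(21322 + R(-336, 649))*(t(542/527, 689) + 198531) = (21322 + (-336 + 649⁴))*(542/527 + 198531) = (21322 + (-336 + 177410282401))*(542*(1/527) + 198531) = (21322 + 177410282065)*(542/527 + 198531) = 177410303387*(104626379/527) = 18561797640673245673/527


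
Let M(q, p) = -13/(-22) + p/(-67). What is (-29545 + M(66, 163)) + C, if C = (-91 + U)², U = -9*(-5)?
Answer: -40433061/1474 ≈ -27431.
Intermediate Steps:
U = 45
M(q, p) = 13/22 - p/67 (M(q, p) = -13*(-1/22) + p*(-1/67) = 13/22 - p/67)
C = 2116 (C = (-91 + 45)² = (-46)² = 2116)
(-29545 + M(66, 163)) + C = (-29545 + (13/22 - 1/67*163)) + 2116 = (-29545 + (13/22 - 163/67)) + 2116 = (-29545 - 2715/1474) + 2116 = -43552045/1474 + 2116 = -40433061/1474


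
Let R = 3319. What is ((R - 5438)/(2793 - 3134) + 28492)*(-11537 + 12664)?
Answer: 10952063157/341 ≈ 3.2117e+7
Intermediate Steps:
((R - 5438)/(2793 - 3134) + 28492)*(-11537 + 12664) = ((3319 - 5438)/(2793 - 3134) + 28492)*(-11537 + 12664) = (-2119/(-341) + 28492)*1127 = (-2119*(-1/341) + 28492)*1127 = (2119/341 + 28492)*1127 = (9717891/341)*1127 = 10952063157/341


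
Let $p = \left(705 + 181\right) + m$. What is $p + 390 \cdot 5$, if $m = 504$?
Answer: $3340$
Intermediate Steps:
$p = 1390$ ($p = \left(705 + 181\right) + 504 = 886 + 504 = 1390$)
$p + 390 \cdot 5 = 1390 + 390 \cdot 5 = 1390 + 1950 = 3340$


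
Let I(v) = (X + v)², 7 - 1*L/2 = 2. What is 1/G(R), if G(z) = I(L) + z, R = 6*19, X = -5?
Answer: 1/139 ≈ 0.0071942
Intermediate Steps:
L = 10 (L = 14 - 2*2 = 14 - 4 = 10)
I(v) = (-5 + v)²
R = 114
G(z) = 25 + z (G(z) = (-5 + 10)² + z = 5² + z = 25 + z)
1/G(R) = 1/(25 + 114) = 1/139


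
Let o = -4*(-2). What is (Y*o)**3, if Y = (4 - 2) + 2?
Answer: 32768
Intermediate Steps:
o = 8
Y = 4 (Y = 2 + 2 = 4)
(Y*o)**3 = (4*8)**3 = 32**3 = 32768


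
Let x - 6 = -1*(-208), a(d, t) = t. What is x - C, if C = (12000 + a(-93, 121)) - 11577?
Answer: -330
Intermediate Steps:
x = 214 (x = 6 - 1*(-208) = 6 + 208 = 214)
C = 544 (C = (12000 + 121) - 11577 = 12121 - 11577 = 544)
x - C = 214 - 1*544 = 214 - 544 = -330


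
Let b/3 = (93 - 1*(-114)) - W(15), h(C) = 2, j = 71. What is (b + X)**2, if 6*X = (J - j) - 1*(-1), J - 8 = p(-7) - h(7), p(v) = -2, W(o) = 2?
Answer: 364816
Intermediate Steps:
b = 615 (b = 3*((93 - 1*(-114)) - 1*2) = 3*((93 + 114) - 2) = 3*(207 - 2) = 3*205 = 615)
J = 4 (J = 8 + (-2 - 1*2) = 8 + (-2 - 2) = 8 - 4 = 4)
X = -11 (X = ((4 - 1*71) - 1*(-1))/6 = ((4 - 71) + 1)/6 = (-67 + 1)/6 = (1/6)*(-66) = -11)
(b + X)**2 = (615 - 11)**2 = 604**2 = 364816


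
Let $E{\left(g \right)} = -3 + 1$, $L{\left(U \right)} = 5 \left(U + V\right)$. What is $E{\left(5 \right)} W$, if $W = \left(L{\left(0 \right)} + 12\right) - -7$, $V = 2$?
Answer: $-58$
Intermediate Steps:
$L{\left(U \right)} = 10 + 5 U$ ($L{\left(U \right)} = 5 \left(U + 2\right) = 5 \left(2 + U\right) = 10 + 5 U$)
$E{\left(g \right)} = -2$
$W = 29$ ($W = \left(\left(10 + 5 \cdot 0\right) + 12\right) - -7 = \left(\left(10 + 0\right) + 12\right) + \left(-5 + 12\right) = \left(10 + 12\right) + 7 = 22 + 7 = 29$)
$E{\left(5 \right)} W = \left(-2\right) 29 = -58$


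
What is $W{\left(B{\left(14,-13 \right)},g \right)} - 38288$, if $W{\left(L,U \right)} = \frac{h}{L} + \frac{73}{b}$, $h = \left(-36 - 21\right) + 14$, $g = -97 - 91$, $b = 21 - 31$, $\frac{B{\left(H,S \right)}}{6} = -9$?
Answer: $- \frac{5169758}{135} \approx -38295.0$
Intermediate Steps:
$B{\left(H,S \right)} = -54$ ($B{\left(H,S \right)} = 6 \left(-9\right) = -54$)
$b = -10$
$g = -188$ ($g = -97 - 91 = -188$)
$h = -43$ ($h = -57 + 14 = -43$)
$W{\left(L,U \right)} = - \frac{73}{10} - \frac{43}{L}$ ($W{\left(L,U \right)} = - \frac{43}{L} + \frac{73}{-10} = - \frac{43}{L} + 73 \left(- \frac{1}{10}\right) = - \frac{43}{L} - \frac{73}{10} = - \frac{73}{10} - \frac{43}{L}$)
$W{\left(B{\left(14,-13 \right)},g \right)} - 38288 = \left(- \frac{73}{10} - \frac{43}{-54}\right) - 38288 = \left(- \frac{73}{10} - - \frac{43}{54}\right) - 38288 = \left(- \frac{73}{10} + \frac{43}{54}\right) - 38288 = - \frac{878}{135} - 38288 = - \frac{5169758}{135}$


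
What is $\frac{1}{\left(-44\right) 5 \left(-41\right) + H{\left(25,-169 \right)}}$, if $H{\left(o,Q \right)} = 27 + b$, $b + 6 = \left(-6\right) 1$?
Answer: $\frac{1}{9035} \approx 0.00011068$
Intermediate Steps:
$b = -12$ ($b = -6 - 6 = -12$)
$H{\left(o,Q \right)} = 15$ ($H{\left(o,Q \right)} = 27 - 12 = 15$)
$\frac{1}{\left(-44\right) 5 \left(-41\right) + H{\left(25,-169 \right)}} = \frac{1}{\left(-44\right) 5 \left(-41\right) + 15} = \frac{1}{\left(-220\right) \left(-41\right) + 15} = \frac{1}{9020 + 15} = \frac{1}{9035}$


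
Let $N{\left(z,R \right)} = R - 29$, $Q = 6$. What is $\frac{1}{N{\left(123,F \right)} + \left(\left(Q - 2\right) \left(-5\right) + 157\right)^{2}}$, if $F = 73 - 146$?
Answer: $\frac{1}{18667} \approx 5.357 \cdot 10^{-5}$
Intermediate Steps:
$F = -73$
$N{\left(z,R \right)} = -29 + R$ ($N{\left(z,R \right)} = R - 29 = -29 + R$)
$\frac{1}{N{\left(123,F \right)} + \left(\left(Q - 2\right) \left(-5\right) + 157\right)^{2}} = \frac{1}{\left(-29 - 73\right) + \left(\left(6 - 2\right) \left(-5\right) + 157\right)^{2}} = \frac{1}{-102 + \left(4 \left(-5\right) + 157\right)^{2}} = \frac{1}{-102 + \left(-20 + 157\right)^{2}} = \frac{1}{-102 + 137^{2}} = \frac{1}{-102 + 18769} = \frac{1}{18667}$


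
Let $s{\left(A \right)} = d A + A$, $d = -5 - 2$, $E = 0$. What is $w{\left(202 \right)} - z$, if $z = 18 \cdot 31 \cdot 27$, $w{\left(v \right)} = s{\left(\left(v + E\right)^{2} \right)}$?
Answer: $-259890$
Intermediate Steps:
$d = -7$ ($d = -5 - 2 = -7$)
$s{\left(A \right)} = - 6 A$ ($s{\left(A \right)} = - 7 A + A = - 6 A$)
$w{\left(v \right)} = - 6 v^{2}$ ($w{\left(v \right)} = - 6 \left(v + 0\right)^{2} = - 6 v^{2}$)
$z = 15066$ ($z = 558 \cdot 27 = 15066$)
$w{\left(202 \right)} - z = - 6 \cdot 202^{2} - 15066 = \left(-6\right) 40804 - 15066 = -244824 - 15066 = -259890$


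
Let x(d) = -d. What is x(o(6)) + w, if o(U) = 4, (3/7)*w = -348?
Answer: -816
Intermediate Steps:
w = -812 (w = (7/3)*(-348) = -812)
x(o(6)) + w = -1*4 - 812 = -4 - 812 = -816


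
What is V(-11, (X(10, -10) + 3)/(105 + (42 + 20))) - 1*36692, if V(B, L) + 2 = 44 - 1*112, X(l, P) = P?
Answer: -36762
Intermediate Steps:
V(B, L) = -70 (V(B, L) = -2 + (44 - 1*112) = -2 + (44 - 112) = -2 - 68 = -70)
V(-11, (X(10, -10) + 3)/(105 + (42 + 20))) - 1*36692 = -70 - 1*36692 = -70 - 36692 = -36762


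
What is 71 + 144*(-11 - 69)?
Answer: -11449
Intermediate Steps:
71 + 144*(-11 - 69) = 71 + 144*(-80) = 71 - 11520 = -11449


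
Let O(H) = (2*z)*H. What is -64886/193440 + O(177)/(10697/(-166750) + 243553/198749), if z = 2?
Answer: 84007404759563527/137866997447920 ≈ 609.34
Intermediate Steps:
O(H) = 4*H (O(H) = (2*2)*H = 4*H)
-64886/193440 + O(177)/(10697/(-166750) + 243553/198749) = -64886/193440 + (4*177)/(10697/(-166750) + 243553/198749) = -64886*1/193440 + 708/(10697*(-1/166750) + 243553*(1/198749)) = -32443/96720 + 708/(-10697/166750 + 243553/198749) = -32443/96720 + 708/(38486444697/33141395750) = -32443/96720 + 708*(33141395750/38486444697) = -32443/96720 + 7821369397000/12828814899 = 84007404759563527/137866997447920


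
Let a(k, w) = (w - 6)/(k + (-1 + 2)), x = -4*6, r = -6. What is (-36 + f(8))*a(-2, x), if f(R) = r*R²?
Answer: -12600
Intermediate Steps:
f(R) = -6*R²
x = -24
a(k, w) = (-6 + w)/(1 + k) (a(k, w) = (-6 + w)/(k + 1) = (-6 + w)/(1 + k))
(-36 + f(8))*a(-2, x) = (-36 - 6*8²)*((-6 - 24)/(1 - 2)) = (-36 - 6*64)*(-30/(-1)) = (-36 - 384)*(-1*(-30)) = -420*30 = -12600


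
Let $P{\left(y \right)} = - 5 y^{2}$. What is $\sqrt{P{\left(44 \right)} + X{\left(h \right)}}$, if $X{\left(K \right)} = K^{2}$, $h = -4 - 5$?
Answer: $i \sqrt{9599} \approx 97.974 i$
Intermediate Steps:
$h = -9$
$\sqrt{P{\left(44 \right)} + X{\left(h \right)}} = \sqrt{- 5 \cdot 44^{2} + \left(-9\right)^{2}} = \sqrt{\left(-5\right) 1936 + 81} = \sqrt{-9680 + 81} = \sqrt{-9599} = i \sqrt{9599}$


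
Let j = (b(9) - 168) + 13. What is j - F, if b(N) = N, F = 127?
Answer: -273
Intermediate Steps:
j = -146 (j = (9 - 168) + 13 = -159 + 13 = -146)
j - F = -146 - 1*127 = -146 - 127 = -273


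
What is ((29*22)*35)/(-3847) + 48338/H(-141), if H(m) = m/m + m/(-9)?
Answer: 278376179/96175 ≈ 2894.5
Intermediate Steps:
H(m) = 1 - m/9 (H(m) = 1 + m*(-⅑) = 1 - m/9)
((29*22)*35)/(-3847) + 48338/H(-141) = ((29*22)*35)/(-3847) + 48338/(1 - ⅑*(-141)) = (638*35)*(-1/3847) + 48338/(1 + 47/3) = 22330*(-1/3847) + 48338/(50/3) = -22330/3847 + 48338*(3/50) = -22330/3847 + 72507/25 = 278376179/96175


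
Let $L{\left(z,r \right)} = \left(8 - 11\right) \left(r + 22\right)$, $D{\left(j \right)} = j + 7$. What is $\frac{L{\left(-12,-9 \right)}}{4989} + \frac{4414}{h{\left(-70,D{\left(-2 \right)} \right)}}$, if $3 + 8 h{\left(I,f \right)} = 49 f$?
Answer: $\frac{29360355}{201223} \approx 145.91$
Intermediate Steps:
$D{\left(j \right)} = 7 + j$
$L{\left(z,r \right)} = -66 - 3 r$ ($L{\left(z,r \right)} = - 3 \left(22 + r\right) = -66 - 3 r$)
$h{\left(I,f \right)} = - \frac{3}{8} + \frac{49 f}{8}$
$\frac{L{\left(-12,-9 \right)}}{4989} + \frac{4414}{h{\left(-70,D{\left(-2 \right)} \right)}} = \frac{-66 - -27}{4989} + \frac{4414}{- \frac{3}{8} + \frac{49 \left(7 - 2\right)}{8}} = \left(-66 + 27\right) \frac{1}{4989} + \frac{4414}{- \frac{3}{8} + \frac{49}{8} \cdot 5} = \left(-39\right) \frac{1}{4989} + \frac{4414}{- \frac{3}{8} + \frac{245}{8}} = - \frac{13}{1663} + \frac{4414}{\frac{121}{4}} = - \frac{13}{1663} + 4414 \cdot \frac{4}{121} = - \frac{13}{1663} + \frac{17656}{121} = \frac{29360355}{201223}$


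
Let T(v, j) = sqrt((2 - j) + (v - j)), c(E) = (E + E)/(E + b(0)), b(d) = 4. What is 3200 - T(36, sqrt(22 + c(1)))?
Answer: 3200 - sqrt(950 - 40*sqrt(35))/5 ≈ 3194.7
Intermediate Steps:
c(E) = 2*E/(4 + E) (c(E) = (E + E)/(E + 4) = (2*E)/(4 + E) = 2*E/(4 + E))
T(v, j) = sqrt(2 + v - 2*j)
3200 - T(36, sqrt(22 + c(1))) = 3200 - sqrt(2 + 36 - 2*sqrt(22 + 2*1/(4 + 1))) = 3200 - sqrt(2 + 36 - 2*sqrt(22 + 2*1/5)) = 3200 - sqrt(2 + 36 - 2*sqrt(22 + 2*1*(1/5))) = 3200 - sqrt(2 + 36 - 2*sqrt(22 + 2/5)) = 3200 - sqrt(2 + 36 - 8*sqrt(35)/5) = 3200 - sqrt(38 - 8*sqrt(35)/5)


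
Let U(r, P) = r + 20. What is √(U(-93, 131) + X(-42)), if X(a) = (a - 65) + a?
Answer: I*√222 ≈ 14.9*I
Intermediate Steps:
U(r, P) = 20 + r
X(a) = -65 + 2*a (X(a) = (-65 + a) + a = -65 + 2*a)
√(U(-93, 131) + X(-42)) = √((20 - 93) + (-65 + 2*(-42))) = √(-73 + (-65 - 84)) = √(-73 - 149) = √(-222) = I*√222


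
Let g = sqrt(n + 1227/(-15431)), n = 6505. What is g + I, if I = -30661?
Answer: -30661 + 2*sqrt(387231022867)/15431 ≈ -30580.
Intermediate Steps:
g = 2*sqrt(387231022867)/15431 (g = sqrt(6505 + 1227/(-15431)) = sqrt(6505 + 1227*(-1/15431)) = sqrt(6505 - 1227/15431) = sqrt(100377428/15431) = 2*sqrt(387231022867)/15431 ≈ 80.653)
g + I = 2*sqrt(387231022867)/15431 - 30661 = -30661 + 2*sqrt(387231022867)/15431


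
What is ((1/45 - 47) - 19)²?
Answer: 8814961/2025 ≈ 4353.1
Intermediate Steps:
((1/45 - 47) - 19)² = (-2114/45 - 19)² = (-2969/45)² = 8814961/2025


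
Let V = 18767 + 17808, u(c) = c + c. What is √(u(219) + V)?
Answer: √37013 ≈ 192.39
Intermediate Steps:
u(c) = 2*c
V = 36575
√(u(219) + V) = √(2*219 + 36575) = √(438 + 36575) = √37013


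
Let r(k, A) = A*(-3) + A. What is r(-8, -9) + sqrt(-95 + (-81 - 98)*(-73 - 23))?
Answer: 18 + sqrt(17089) ≈ 148.72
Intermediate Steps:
r(k, A) = -2*A (r(k, A) = -3*A + A = -2*A)
r(-8, -9) + sqrt(-95 + (-81 - 98)*(-73 - 23)) = -2*(-9) + sqrt(-95 + (-81 - 98)*(-73 - 23)) = 18 + sqrt(-95 - 179*(-96)) = 18 + sqrt(-95 + 17184) = 18 + sqrt(17089)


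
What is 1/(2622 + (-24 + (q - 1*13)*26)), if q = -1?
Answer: 1/2234 ≈ 0.00044763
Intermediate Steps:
1/(2622 + (-24 + (q - 1*13)*26)) = 1/(2622 + (-24 + (-1 - 1*13)*26)) = 1/(2622 + (-24 + (-1 - 13)*26)) = 1/(2622 + (-24 - 14*26)) = 1/(2622 + (-24 - 364)) = 1/(2622 - 388) = 1/2234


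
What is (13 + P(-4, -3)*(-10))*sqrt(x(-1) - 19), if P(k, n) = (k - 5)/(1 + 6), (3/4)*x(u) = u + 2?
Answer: 181*I*sqrt(159)/21 ≈ 108.68*I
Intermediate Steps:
x(u) = 8/3 + 4*u/3 (x(u) = 4*(u + 2)/3 = 4*(2 + u)/3 = 8/3 + 4*u/3)
P(k, n) = -5/7 + k/7 (P(k, n) = (-5 + k)/7 = (-5 + k)*(1/7) = -5/7 + k/7)
(13 + P(-4, -3)*(-10))*sqrt(x(-1) - 19) = (13 + (-5/7 + (1/7)*(-4))*(-10))*sqrt((8/3 + (4/3)*(-1)) - 19) = (13 + (-5/7 - 4/7)*(-10))*sqrt((8/3 - 4/3) - 19) = (13 - 9/7*(-10))*sqrt(4/3 - 19) = (13 + 90/7)*sqrt(-53/3) = 181*(I*sqrt(159)/3)/7 = 181*I*sqrt(159)/21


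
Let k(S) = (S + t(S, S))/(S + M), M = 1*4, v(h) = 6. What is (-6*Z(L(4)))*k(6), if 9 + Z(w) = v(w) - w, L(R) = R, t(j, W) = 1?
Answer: 147/5 ≈ 29.400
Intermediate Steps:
M = 4
Z(w) = -3 - w (Z(w) = -9 + (6 - w) = -3 - w)
k(S) = (1 + S)/(4 + S) (k(S) = (S + 1)/(S + 4) = (1 + S)/(4 + S))
(-6*Z(L(4)))*k(6) = (-6*(-3 - 1*4))*((1 + 6)/(4 + 6)) = (-6*(-3 - 4))*(7/10) = (-6*(-7))*((1/10)*7) = 42*(7/10) = 147/5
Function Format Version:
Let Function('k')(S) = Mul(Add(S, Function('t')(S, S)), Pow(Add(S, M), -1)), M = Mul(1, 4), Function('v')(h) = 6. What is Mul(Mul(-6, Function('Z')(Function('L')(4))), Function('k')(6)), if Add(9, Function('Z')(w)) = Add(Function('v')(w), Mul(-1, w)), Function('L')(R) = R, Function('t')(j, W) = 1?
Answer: Rational(147, 5) ≈ 29.400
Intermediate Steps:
M = 4
Function('Z')(w) = Add(-3, Mul(-1, w)) (Function('Z')(w) = Add(-9, Add(6, Mul(-1, w))) = Add(-3, Mul(-1, w)))
Function('k')(S) = Mul(Pow(Add(4, S), -1), Add(1, S)) (Function('k')(S) = Mul(Add(S, 1), Pow(Add(S, 4), -1)) = Mul(Add(1, S), Pow(Add(4, S), -1)) = Mul(Pow(Add(4, S), -1), Add(1, S)))
Mul(Mul(-6, Function('Z')(Function('L')(4))), Function('k')(6)) = Mul(Mul(-6, Add(-3, Mul(-1, 4))), Mul(Pow(Add(4, 6), -1), Add(1, 6))) = Mul(Mul(-6, Add(-3, -4)), Mul(Pow(10, -1), 7)) = Mul(Mul(-6, -7), Mul(Rational(1, 10), 7)) = Mul(42, Rational(7, 10)) = Rational(147, 5)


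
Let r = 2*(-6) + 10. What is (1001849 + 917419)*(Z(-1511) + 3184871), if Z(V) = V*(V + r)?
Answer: 10500342097752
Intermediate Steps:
r = -2 (r = -12 + 10 = -2)
Z(V) = V*(-2 + V) (Z(V) = V*(V - 2) = V*(-2 + V))
(1001849 + 917419)*(Z(-1511) + 3184871) = (1001849 + 917419)*(-1511*(-2 - 1511) + 3184871) = 1919268*(-1511*(-1513) + 3184871) = 1919268*(2286143 + 3184871) = 1919268*5471014 = 10500342097752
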